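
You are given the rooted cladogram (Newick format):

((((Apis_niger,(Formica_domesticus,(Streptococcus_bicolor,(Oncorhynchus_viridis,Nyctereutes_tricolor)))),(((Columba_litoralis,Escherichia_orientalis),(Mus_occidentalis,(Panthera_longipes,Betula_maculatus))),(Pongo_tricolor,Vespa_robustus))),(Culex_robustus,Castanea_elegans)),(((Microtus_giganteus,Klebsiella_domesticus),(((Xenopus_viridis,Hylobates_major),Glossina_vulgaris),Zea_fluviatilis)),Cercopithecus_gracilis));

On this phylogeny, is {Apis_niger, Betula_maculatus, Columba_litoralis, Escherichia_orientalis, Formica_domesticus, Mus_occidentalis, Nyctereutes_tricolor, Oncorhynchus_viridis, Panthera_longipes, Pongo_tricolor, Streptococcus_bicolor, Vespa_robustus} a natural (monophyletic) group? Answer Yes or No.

Yes

The most recent common ancestor of these taxa subtends ((Apis_niger,(Formica_domesticus,(Streptococcus_bicolor,(Oncorhynchus_viridis,Nyctereutes_tricolor)))),(((Columba_litoralis,Escherichia_orientalis),(Mus_occidentalis,(Panthera_longipes,Betula_maculatus))),(Pongo_tricolor,Vespa_robustus))).
That clade has exactly 12 tips — every listed taxon and nothing else — so the group is monophyletic.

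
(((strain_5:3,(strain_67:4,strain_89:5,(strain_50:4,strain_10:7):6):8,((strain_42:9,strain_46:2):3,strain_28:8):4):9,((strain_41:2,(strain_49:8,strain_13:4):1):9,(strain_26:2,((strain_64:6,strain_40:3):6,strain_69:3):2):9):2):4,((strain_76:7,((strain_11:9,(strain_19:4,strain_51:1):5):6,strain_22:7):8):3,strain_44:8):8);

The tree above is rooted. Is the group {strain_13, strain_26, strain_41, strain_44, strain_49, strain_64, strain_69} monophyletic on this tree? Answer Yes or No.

The MRCA of the listed taxa is the root, so the smallest clade containing them is the whole tree.
That clade also contains strain_10, strain_11, strain_19, strain_22, strain_28, strain_40, strain_42, strain_46, strain_5, strain_50, strain_51, strain_67, strain_76, strain_89, which are not in the proposed group, so the group is not monophyletic.

No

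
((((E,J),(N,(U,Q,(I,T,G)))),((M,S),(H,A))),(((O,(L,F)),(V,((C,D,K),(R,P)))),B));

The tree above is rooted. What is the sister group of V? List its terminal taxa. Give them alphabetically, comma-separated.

C, D, K, P, R

V attaches to the tree at the node subtending (V,((C,D,K),(R,P))).
The other lineage descending from that same node — the sister group — is ((C,D,K),(R,P)); its 5 tips in alphabetical order are the answer.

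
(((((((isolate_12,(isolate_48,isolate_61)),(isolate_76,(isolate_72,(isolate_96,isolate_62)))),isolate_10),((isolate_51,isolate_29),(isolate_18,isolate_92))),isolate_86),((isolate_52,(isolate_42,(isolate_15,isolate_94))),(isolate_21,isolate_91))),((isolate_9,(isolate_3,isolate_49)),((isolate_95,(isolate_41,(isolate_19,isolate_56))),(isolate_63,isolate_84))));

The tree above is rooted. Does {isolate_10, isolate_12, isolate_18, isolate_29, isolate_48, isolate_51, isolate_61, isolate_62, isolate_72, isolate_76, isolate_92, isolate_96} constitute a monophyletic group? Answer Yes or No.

Yes

The most recent common ancestor of these taxa subtends ((((isolate_12,(isolate_48,isolate_61)),(isolate_76,(isolate_72,(isolate_96,isolate_62)))),isolate_10),((isolate_51,isolate_29),(isolate_18,isolate_92))).
That clade has exactly 12 tips — every listed taxon and nothing else — so the group is monophyletic.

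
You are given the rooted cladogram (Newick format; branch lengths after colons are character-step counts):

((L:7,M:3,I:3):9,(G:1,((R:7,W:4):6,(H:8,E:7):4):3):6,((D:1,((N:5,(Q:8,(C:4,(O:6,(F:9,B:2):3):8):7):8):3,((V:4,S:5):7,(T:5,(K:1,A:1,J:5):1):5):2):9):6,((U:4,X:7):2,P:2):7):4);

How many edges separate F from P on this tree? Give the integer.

10

The MRCA of F and P is the node subtending ((D,((N,(Q,(C,(O,(F,B))))),((V,S),(T,(K,A,J))))),((U,X),P)).
From F up to that node: 8 branches. From P up to the same node: 2 branches. Total: 8 + 2 = 10.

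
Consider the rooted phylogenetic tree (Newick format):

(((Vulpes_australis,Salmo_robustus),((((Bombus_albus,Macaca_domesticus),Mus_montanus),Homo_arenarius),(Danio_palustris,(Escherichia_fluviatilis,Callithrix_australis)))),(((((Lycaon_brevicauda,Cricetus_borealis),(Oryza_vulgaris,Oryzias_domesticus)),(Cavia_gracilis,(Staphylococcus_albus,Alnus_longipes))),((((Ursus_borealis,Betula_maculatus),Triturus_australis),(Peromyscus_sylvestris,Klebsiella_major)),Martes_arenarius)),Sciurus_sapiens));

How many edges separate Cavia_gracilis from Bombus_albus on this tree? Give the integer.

11

The MRCA of Cavia_gracilis and Bombus_albus is the root of the tree.
From Cavia_gracilis up to that node: 5 branches. From Bombus_albus up to the same node: 6 branches. Total: 5 + 6 = 11.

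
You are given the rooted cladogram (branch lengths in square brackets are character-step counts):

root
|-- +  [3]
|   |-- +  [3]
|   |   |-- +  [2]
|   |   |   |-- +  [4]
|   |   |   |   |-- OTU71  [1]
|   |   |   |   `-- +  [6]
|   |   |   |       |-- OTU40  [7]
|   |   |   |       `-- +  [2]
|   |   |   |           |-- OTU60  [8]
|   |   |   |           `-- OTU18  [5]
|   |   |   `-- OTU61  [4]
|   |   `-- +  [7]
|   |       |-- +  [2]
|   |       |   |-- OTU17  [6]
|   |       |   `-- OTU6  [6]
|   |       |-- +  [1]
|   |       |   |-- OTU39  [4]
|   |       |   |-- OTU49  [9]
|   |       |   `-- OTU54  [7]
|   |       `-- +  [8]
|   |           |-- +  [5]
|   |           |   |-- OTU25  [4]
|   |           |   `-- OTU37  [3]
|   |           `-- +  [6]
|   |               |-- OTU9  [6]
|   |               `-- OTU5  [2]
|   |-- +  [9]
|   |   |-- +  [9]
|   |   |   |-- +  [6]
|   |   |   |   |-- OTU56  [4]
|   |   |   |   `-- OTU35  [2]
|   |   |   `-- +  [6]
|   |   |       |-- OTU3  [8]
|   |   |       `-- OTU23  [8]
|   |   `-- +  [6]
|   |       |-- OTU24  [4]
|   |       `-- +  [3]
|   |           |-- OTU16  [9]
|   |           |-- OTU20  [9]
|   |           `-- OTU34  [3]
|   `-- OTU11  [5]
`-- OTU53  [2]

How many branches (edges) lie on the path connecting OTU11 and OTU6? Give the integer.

5

The MRCA of OTU11 and OTU6 is the node subtending ((((OTU71,(OTU40,(OTU60,OTU18))),OTU61),((OTU17,OTU6),(OTU39,OTU49,OTU54),((OTU25,OTU37),(OTU9,OTU5)))),(((OTU56,OTU35),(OTU3,OTU23)),(OTU24,(OTU16,OTU20,OTU34))),OTU11).
From OTU11 up to that node: 1 branch. From OTU6 up to the same node: 4 branches. Total: 1 + 4 = 5.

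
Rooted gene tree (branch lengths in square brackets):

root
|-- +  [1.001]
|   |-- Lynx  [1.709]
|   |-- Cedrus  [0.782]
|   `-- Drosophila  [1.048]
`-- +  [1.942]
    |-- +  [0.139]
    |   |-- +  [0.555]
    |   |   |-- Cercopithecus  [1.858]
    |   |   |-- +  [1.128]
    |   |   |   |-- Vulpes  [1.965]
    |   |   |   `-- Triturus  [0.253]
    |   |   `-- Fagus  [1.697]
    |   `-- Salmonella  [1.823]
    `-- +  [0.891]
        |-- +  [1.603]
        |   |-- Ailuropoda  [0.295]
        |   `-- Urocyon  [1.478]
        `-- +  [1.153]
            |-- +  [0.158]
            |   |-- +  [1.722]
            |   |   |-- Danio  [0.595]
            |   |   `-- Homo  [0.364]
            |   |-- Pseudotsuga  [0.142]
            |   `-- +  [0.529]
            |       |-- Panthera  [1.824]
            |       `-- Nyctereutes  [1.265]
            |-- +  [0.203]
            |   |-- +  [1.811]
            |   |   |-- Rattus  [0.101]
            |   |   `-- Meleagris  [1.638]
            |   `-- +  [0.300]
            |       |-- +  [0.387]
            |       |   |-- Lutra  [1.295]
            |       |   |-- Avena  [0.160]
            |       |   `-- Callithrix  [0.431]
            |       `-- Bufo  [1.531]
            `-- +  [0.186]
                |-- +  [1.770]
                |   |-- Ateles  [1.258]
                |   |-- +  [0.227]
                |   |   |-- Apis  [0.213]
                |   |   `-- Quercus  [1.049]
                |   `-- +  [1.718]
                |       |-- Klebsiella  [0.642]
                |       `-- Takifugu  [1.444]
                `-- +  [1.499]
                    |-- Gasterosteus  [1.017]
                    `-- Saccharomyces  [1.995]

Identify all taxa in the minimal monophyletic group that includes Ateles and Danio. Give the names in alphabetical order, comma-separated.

Tracing Ateles: it sits inside (Ateles,(Apis,Quercus),(Klebsiella,Takifugu)).
Tracing Danio: it sits inside (Danio,Homo).
The smallest clade enclosing both is (((Danio,Homo),Pseudotsuga,(Panthera,Nyctereutes)),((Rattus,Meleagris),((Lutra,Avena,Callithrix),Bufo)),((Ateles,(Apis,Quercus),(Klebsiella,Takifugu)),(Gasterosteus,Saccharomyces))); the answer is its 18 terminal taxa in alphabetical order.

Apis, Ateles, Avena, Bufo, Callithrix, Danio, Gasterosteus, Homo, Klebsiella, Lutra, Meleagris, Nyctereutes, Panthera, Pseudotsuga, Quercus, Rattus, Saccharomyces, Takifugu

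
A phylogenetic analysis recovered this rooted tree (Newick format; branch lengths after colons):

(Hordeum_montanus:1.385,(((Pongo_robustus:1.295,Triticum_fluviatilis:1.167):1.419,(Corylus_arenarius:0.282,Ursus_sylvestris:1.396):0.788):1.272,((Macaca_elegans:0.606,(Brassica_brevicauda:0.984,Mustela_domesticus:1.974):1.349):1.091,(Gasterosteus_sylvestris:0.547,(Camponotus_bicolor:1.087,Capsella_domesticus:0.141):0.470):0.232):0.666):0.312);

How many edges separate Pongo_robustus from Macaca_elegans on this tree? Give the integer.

6

The MRCA of Pongo_robustus and Macaca_elegans is the node subtending (((Pongo_robustus,Triticum_fluviatilis),(Corylus_arenarius,Ursus_sylvestris)),((Macaca_elegans,(Brassica_brevicauda,Mustela_domesticus)),(Gasterosteus_sylvestris,(Camponotus_bicolor,Capsella_domesticus)))).
From Pongo_robustus up to that node: 3 branches. From Macaca_elegans up to the same node: 3 branches. Total: 3 + 3 = 6.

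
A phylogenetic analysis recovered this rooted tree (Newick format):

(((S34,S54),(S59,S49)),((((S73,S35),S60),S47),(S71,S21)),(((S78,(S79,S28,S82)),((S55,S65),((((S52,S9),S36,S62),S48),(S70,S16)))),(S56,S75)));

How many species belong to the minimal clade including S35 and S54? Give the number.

25

The MRCA of S35 and S54 is the root, so the clade is the entire tree.
That clade contains 25 terminal taxa: S16, S21, S28, S34, S35, S36, S47, S48, S49, S52, S54, S55, S56, S59, S60, S62, S65, S70, S71, S73, S75, S78, S79, S82, S9.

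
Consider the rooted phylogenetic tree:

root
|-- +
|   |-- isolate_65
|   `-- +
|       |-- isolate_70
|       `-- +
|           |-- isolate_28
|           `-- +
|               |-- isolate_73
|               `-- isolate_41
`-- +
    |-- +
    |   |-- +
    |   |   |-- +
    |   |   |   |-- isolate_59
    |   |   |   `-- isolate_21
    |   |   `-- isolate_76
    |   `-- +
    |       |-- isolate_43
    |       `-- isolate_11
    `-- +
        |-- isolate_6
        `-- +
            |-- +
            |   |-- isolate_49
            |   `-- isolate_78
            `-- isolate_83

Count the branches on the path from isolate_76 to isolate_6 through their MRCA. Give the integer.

5

The MRCA of isolate_76 and isolate_6 is the node subtending ((((isolate_59,isolate_21),isolate_76),(isolate_43,isolate_11)),(isolate_6,((isolate_49,isolate_78),isolate_83))).
From isolate_76 up to that node: 3 branches. From isolate_6 up to the same node: 2 branches. Total: 3 + 2 = 5.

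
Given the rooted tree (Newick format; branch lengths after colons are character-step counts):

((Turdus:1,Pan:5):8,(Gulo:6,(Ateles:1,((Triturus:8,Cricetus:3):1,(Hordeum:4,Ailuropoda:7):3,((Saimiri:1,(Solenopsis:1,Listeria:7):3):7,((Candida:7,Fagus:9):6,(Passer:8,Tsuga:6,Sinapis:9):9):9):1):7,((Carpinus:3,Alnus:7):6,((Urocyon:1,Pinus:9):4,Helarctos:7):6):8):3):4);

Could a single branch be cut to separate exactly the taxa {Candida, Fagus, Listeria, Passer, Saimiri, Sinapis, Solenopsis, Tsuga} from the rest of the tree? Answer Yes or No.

Yes

The most recent common ancestor of these taxa subtends ((Saimiri,(Solenopsis,Listeria)),((Candida,Fagus),(Passer,Tsuga,Sinapis))).
That clade has exactly 8 tips — every listed taxon and nothing else — so the group is monophyletic.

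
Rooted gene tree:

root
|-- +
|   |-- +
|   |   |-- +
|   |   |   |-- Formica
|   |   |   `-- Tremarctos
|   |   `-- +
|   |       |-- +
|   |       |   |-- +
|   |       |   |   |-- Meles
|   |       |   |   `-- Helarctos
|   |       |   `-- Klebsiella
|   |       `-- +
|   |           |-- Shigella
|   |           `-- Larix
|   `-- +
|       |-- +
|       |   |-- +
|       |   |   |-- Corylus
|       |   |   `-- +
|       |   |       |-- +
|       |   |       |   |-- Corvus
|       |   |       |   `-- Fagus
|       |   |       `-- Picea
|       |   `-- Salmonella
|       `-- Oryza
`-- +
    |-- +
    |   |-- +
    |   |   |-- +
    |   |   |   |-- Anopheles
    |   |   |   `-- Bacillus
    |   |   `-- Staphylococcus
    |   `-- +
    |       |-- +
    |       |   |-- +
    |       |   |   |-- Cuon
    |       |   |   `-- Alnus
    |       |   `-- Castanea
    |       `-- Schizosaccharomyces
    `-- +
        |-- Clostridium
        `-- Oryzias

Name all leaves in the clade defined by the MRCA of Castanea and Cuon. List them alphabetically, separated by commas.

Tracing Castanea: it sits inside ((Cuon,Alnus),Castanea).
Tracing Cuon: it sits inside (Cuon,Alnus).
The smallest clade enclosing both is ((Cuon,Alnus),Castanea); the answer is its 3 terminal taxa in alphabetical order.

Alnus, Castanea, Cuon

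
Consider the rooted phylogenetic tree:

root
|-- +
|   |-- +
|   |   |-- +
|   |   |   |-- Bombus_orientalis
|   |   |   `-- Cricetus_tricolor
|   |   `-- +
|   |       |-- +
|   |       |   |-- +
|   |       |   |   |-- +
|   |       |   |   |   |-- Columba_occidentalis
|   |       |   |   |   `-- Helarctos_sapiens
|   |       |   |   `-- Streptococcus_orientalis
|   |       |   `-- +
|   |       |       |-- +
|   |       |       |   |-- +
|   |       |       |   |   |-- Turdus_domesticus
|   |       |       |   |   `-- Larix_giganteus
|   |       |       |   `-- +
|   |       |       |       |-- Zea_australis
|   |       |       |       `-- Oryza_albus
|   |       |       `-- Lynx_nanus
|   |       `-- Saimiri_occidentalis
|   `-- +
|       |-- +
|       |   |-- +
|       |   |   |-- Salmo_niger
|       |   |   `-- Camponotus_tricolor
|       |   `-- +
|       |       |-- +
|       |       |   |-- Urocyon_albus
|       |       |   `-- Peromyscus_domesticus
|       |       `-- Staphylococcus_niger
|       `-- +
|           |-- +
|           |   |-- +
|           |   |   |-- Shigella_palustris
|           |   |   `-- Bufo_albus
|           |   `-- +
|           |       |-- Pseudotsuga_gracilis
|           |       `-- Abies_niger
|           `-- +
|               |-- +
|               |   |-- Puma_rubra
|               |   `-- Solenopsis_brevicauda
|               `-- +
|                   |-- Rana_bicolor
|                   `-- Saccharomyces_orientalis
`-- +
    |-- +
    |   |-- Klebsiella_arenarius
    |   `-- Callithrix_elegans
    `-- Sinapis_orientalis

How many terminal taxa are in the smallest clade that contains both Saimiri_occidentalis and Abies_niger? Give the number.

The MRCA of Saimiri_occidentalis and Abies_niger is the node subtending (((Bombus_orientalis,Cricetus_tricolor),((((Columba_occidentalis,Helarctos_sapiens),Streptococcus_orientalis),(((Turdus_domesticus,Larix_giganteus),(Zea_australis,Oryza_albus)),Lynx_nanus)),Saimiri_occidentalis)),(((Salmo_niger,Camponotus_tricolor),((Urocyon_albus,Peromyscus_domesticus),Staphylococcus_niger)),(((Shigella_palustris,Bufo_albus),(Pseudotsuga_gracilis,Abies_niger)),((Puma_rubra,Solenopsis_brevicauda),(Rana_bicolor,Saccharomyces_orientalis))))).
That clade contains 24 terminal taxa: Abies_niger, Bombus_orientalis, Bufo_albus, Camponotus_tricolor, Columba_occidentalis, Cricetus_tricolor, Helarctos_sapiens, Larix_giganteus, Lynx_nanus, Oryza_albus, Peromyscus_domesticus, Pseudotsuga_gracilis, Puma_rubra, Rana_bicolor, Saccharomyces_orientalis, Saimiri_occidentalis, Salmo_niger, Shigella_palustris, Solenopsis_brevicauda, Staphylococcus_niger, Streptococcus_orientalis, Turdus_domesticus, Urocyon_albus, Zea_australis.

24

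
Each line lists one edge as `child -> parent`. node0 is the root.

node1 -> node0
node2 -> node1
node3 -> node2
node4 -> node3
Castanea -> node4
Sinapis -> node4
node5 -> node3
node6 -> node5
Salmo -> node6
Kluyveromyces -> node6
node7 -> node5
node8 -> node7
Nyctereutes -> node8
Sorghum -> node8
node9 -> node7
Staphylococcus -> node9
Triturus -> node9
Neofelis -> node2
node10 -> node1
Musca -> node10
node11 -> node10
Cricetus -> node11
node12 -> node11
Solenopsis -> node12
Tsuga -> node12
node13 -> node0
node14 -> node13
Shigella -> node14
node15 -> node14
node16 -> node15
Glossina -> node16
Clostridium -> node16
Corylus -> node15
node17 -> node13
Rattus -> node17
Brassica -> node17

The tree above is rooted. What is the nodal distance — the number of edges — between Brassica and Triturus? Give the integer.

10

The MRCA of Brassica and Triturus is the root of the tree.
From Brassica up to that node: 3 branches. From Triturus up to the same node: 7 branches. Total: 3 + 7 = 10.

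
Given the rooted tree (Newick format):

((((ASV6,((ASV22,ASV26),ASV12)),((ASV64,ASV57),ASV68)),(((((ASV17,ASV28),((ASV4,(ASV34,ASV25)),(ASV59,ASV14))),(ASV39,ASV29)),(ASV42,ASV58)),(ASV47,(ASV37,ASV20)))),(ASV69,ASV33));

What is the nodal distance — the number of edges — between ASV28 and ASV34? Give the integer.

The MRCA of ASV28 and ASV34 is the node subtending ((ASV17,ASV28),((ASV4,(ASV34,ASV25)),(ASV59,ASV14))).
From ASV28 up to that node: 2 branches. From ASV34 up to the same node: 4 branches. Total: 2 + 4 = 6.

6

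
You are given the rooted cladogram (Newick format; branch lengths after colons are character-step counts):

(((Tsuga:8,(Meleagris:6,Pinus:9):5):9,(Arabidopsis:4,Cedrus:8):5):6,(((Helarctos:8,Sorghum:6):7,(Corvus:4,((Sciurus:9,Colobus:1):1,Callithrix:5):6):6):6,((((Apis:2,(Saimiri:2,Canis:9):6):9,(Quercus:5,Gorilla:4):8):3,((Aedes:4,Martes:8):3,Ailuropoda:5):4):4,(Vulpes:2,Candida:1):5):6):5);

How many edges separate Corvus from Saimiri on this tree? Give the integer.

The MRCA of Corvus and Saimiri is the node subtending (((Helarctos,Sorghum),(Corvus,((Sciurus,Colobus),Callithrix))),((((Apis,(Saimiri,Canis)),(Quercus,Gorilla)),((Aedes,Martes),Ailuropoda)),(Vulpes,Candida))).
From Corvus up to that node: 3 branches. From Saimiri up to the same node: 6 branches. Total: 3 + 6 = 9.

9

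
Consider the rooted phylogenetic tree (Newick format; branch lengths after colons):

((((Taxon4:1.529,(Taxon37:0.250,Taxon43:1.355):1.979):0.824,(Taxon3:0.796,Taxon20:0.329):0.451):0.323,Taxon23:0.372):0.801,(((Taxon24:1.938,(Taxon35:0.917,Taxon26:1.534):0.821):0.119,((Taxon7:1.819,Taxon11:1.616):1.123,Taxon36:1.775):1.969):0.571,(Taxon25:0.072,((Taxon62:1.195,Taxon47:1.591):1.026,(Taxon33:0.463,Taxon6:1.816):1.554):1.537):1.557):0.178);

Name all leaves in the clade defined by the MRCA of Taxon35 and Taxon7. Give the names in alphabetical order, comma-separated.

Taxon11, Taxon24, Taxon26, Taxon35, Taxon36, Taxon7

Tracing Taxon35: it sits inside (Taxon35,Taxon26).
Tracing Taxon7: it sits inside (Taxon7,Taxon11).
The smallest clade enclosing both is ((Taxon24,(Taxon35,Taxon26)),((Taxon7,Taxon11),Taxon36)); the answer is its 6 terminal taxa in alphabetical order.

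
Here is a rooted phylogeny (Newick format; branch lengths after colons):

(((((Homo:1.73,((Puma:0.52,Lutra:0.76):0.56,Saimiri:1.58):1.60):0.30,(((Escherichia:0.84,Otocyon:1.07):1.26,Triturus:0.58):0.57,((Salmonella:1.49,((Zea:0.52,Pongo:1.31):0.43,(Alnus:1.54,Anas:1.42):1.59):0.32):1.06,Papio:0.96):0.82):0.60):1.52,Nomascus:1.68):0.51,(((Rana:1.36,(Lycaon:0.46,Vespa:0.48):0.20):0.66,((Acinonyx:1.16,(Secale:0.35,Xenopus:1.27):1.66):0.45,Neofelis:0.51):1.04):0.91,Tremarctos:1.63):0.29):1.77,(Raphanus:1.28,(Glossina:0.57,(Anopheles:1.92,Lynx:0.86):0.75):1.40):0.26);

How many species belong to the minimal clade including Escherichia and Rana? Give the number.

The MRCA of Escherichia and Rana is the node subtending ((((Homo,((Puma,Lutra),Saimiri)),(((Escherichia,Otocyon),Triturus),((Salmonella,((Zea,Pongo),(Alnus,Anas))),Papio))),Nomascus),(((Rana,(Lycaon,Vespa)),((Acinonyx,(Secale,Xenopus)),Neofelis)),Tremarctos)).
That clade contains 22 terminal taxa: Acinonyx, Alnus, Anas, Escherichia, Homo, Lutra, Lycaon, Neofelis, Nomascus, Otocyon, Papio, Pongo, Puma, Rana, Saimiri, Salmonella, Secale, Tremarctos, Triturus, Vespa, Xenopus, Zea.

22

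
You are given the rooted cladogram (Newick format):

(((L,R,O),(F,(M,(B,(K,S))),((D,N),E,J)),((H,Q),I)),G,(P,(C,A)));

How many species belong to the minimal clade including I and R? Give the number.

15

The MRCA of I and R is the node subtending ((L,R,O),(F,(M,(B,(K,S))),((D,N),E,J)),((H,Q),I)).
That clade contains 15 terminal taxa: B, D, E, F, H, I, J, K, L, M, N, O, Q, R, S.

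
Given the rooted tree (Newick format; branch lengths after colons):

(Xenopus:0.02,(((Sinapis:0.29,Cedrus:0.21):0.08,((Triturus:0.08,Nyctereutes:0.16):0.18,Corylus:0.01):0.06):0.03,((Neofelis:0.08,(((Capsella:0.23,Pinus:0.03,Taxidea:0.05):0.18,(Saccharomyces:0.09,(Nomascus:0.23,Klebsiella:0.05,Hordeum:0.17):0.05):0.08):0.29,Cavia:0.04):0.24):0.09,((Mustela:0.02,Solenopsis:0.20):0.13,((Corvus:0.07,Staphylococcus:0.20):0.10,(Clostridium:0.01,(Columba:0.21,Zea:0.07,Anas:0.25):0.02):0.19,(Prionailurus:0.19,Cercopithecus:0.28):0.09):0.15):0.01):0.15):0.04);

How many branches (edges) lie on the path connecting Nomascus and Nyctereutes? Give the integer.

11

The MRCA of Nomascus and Nyctereutes is the node subtending (((Sinapis,Cedrus),((Triturus,Nyctereutes),Corylus)),((Neofelis,(((Capsella,Pinus,Taxidea),(Saccharomyces,(Nomascus,Klebsiella,Hordeum))),Cavia)),((Mustela,Solenopsis),((Corvus,Staphylococcus),(Clostridium,(Columba,Zea,Anas)),(Prionailurus,Cercopithecus))))).
From Nomascus up to that node: 7 branches. From Nyctereutes up to the same node: 4 branches. Total: 7 + 4 = 11.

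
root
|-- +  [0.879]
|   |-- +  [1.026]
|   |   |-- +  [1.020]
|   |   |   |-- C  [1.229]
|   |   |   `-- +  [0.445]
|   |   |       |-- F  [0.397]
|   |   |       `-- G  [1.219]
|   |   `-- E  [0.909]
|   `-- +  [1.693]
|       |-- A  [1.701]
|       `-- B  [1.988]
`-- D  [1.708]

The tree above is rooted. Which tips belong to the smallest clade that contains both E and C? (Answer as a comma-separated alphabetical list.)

Tracing E: it sits inside ((C,(F,G)),E).
Tracing C: it sits inside (C,(F,G)).
The smallest clade enclosing both is ((C,(F,G)),E); the answer is its 4 terminal taxa in alphabetical order.

C, E, F, G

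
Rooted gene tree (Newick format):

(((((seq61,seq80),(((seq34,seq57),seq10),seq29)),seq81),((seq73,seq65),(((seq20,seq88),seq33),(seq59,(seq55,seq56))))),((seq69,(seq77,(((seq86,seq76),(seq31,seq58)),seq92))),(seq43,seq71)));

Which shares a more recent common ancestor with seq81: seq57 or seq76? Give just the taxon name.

The MRCA of seq81 and seq57 subtends (((seq61,seq80),(((seq34,seq57),seq10),seq29)),seq81) (7 taxa).
The MRCA of seq81 and seq76 is the root, subtending the entire tree (24 taxa).
The first is nested inside the second, so seq81 shares a more recent common ancestor with seq57.

seq57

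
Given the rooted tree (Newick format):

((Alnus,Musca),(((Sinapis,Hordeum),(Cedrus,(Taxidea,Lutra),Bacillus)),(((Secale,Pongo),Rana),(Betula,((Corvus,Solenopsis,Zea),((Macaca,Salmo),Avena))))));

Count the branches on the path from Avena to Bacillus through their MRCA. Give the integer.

The MRCA of Avena and Bacillus is the node subtending (((Sinapis,Hordeum),(Cedrus,(Taxidea,Lutra),Bacillus)),(((Secale,Pongo),Rana),(Betula,((Corvus,Solenopsis,Zea),((Macaca,Salmo),Avena))))).
From Avena up to that node: 5 branches. From Bacillus up to the same node: 3 branches. Total: 5 + 3 = 8.

8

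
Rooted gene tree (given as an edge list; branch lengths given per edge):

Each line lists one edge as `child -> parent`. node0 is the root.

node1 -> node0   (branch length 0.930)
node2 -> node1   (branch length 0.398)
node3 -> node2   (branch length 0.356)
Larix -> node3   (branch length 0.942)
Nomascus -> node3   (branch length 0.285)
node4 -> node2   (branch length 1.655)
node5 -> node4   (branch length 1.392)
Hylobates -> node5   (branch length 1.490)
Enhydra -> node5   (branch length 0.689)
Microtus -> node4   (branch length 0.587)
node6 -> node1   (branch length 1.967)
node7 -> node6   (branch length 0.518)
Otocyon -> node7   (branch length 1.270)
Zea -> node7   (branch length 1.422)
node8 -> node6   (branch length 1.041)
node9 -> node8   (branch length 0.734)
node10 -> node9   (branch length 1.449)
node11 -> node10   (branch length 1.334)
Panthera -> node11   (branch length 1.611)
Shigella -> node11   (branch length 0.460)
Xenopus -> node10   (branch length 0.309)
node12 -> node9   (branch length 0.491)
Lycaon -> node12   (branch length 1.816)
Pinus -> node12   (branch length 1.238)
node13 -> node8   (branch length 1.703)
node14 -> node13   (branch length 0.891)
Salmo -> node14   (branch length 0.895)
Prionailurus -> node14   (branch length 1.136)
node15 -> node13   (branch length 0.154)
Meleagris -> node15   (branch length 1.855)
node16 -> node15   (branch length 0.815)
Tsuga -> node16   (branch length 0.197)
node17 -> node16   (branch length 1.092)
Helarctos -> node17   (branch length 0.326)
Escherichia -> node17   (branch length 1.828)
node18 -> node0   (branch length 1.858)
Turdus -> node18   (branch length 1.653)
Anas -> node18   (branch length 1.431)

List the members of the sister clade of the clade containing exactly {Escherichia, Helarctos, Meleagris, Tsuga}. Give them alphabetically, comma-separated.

The clade containing exactly {Escherichia, Helarctos, Meleagris, Tsuga} attaches to the tree at the node subtending ((Salmo,Prionailurus),(Meleagris,(Tsuga,(Helarctos,Escherichia)))).
The other lineage descending from that same node — the sister group — is (Salmo,Prionailurus); its 2 tips in alphabetical order are the answer.

Prionailurus, Salmo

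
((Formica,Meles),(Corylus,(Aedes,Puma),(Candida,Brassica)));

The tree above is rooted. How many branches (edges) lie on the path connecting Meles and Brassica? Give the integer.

5

The MRCA of Meles and Brassica is the root of the tree.
From Meles up to that node: 2 branches. From Brassica up to the same node: 3 branches. Total: 2 + 3 = 5.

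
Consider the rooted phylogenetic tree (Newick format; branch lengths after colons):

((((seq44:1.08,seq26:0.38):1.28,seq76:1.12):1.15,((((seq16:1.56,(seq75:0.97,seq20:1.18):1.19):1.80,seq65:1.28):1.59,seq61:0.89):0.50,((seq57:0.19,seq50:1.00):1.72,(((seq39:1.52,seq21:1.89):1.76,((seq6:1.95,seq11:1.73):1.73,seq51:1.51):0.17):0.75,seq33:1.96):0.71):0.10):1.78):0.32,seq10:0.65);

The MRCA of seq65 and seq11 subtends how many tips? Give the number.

13

The MRCA of seq65 and seq11 is the node subtending ((((seq16,(seq75,seq20)),seq65),seq61),((seq57,seq50),(((seq39,seq21),((seq6,seq11),seq51)),seq33))).
That clade contains 13 terminal taxa: seq11, seq16, seq20, seq21, seq33, seq39, seq50, seq51, seq57, seq6, seq61, seq65, seq75.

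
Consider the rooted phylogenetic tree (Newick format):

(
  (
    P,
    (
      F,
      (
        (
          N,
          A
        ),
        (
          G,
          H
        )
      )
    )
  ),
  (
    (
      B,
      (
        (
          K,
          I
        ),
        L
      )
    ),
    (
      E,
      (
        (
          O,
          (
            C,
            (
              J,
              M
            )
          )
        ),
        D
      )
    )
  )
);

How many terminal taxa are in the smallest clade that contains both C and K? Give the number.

10

The MRCA of C and K is the node subtending ((B,((K,I),L)),(E,((O,(C,(J,M))),D))).
That clade contains 10 terminal taxa: B, C, D, E, I, J, K, L, M, O.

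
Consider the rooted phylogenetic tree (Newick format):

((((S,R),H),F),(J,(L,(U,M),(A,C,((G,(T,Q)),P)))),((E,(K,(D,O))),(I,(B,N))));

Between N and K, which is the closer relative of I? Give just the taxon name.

N

The MRCA of I and N subtends (I,(B,N)) (3 taxa).
The MRCA of I and K subtends ((E,(K,(D,O))),(I,(B,N))) (7 taxa).
The first is nested inside the second, so I shares a more recent common ancestor with N.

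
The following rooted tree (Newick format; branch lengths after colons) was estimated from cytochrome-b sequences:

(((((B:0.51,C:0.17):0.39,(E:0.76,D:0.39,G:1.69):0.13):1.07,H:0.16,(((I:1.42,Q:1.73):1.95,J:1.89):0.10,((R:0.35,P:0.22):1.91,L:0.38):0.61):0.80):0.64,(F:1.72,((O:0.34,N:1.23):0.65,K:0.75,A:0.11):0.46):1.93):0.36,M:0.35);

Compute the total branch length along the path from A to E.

5.10

The path runs A → … → MRCA → … → E; the MRCA is the node subtending ((((B,C),(E,D,G)),H,(((I,Q),J),((R,P),L))),(F,((O,N),K,A))).
Branch lengths along that path: 0.11 + 0.46 + 1.93 + 0.64 + 1.07 + 0.13 + 0.76 = 5.10.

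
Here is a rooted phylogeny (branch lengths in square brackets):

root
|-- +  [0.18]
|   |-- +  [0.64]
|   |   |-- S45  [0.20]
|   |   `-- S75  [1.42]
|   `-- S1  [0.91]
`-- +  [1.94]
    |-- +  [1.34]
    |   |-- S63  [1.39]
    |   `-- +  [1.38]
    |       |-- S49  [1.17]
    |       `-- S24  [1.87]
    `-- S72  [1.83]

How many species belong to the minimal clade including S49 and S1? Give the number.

7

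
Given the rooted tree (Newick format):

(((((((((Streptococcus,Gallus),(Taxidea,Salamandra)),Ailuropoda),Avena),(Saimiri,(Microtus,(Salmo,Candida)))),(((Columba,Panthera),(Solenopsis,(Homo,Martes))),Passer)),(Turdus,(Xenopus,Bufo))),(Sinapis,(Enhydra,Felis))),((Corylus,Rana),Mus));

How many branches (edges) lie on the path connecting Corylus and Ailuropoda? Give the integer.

10

The MRCA of Corylus and Ailuropoda is the root of the tree.
From Corylus up to that node: 3 branches. From Ailuropoda up to the same node: 7 branches. Total: 3 + 7 = 10.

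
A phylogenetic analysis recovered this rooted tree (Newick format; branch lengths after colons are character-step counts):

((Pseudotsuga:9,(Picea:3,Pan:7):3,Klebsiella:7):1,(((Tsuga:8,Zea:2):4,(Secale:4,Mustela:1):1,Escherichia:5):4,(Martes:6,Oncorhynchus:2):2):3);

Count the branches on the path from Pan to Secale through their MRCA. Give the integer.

7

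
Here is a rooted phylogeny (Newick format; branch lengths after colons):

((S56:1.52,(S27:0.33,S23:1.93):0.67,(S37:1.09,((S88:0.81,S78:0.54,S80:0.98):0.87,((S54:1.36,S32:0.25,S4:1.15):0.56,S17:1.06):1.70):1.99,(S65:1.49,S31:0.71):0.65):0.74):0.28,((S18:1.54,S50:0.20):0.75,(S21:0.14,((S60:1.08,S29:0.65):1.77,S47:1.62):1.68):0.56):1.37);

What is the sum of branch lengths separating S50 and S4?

The path runs S50 → … → MRCA → … → S4; the MRCA is the root of the tree.
Branch lengths along that path: 0.20 + 0.75 + 1.37 + 0.28 + 0.74 + 1.99 + 1.70 + 0.56 + 1.15 = 8.74.

8.74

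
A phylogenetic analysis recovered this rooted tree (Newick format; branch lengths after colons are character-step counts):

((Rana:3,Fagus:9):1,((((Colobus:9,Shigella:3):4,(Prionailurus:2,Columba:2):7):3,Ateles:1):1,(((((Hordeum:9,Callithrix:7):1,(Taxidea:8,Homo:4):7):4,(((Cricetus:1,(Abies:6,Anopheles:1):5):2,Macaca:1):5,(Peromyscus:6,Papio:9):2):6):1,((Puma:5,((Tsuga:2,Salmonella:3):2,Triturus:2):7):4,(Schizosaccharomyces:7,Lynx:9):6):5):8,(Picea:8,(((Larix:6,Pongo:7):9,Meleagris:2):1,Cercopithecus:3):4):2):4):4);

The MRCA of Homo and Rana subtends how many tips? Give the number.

28

The MRCA of Homo and Rana is the root, so the clade is the entire tree.
That clade contains 28 terminal taxa: Abies, Anopheles, Ateles, Callithrix, Cercopithecus, Colobus, Columba, Cricetus, Fagus, Homo, Hordeum, Larix, Lynx, Macaca, Meleagris, Papio, Peromyscus, Picea, Pongo, Prionailurus, Puma, Rana, Salmonella, Schizosaccharomyces, Shigella, Taxidea, Triturus, Tsuga.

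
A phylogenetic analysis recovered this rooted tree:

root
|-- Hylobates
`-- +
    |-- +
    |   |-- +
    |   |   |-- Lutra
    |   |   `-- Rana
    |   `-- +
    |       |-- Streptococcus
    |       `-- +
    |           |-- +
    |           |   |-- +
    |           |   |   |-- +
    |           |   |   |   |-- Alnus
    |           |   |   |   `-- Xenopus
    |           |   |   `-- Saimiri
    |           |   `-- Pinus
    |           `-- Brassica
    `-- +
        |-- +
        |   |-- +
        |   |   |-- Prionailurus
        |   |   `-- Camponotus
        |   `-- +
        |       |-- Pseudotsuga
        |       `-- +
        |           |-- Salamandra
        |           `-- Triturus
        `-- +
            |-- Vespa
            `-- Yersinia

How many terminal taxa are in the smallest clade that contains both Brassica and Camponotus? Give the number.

The MRCA of Brassica and Camponotus is the node subtending (((Lutra,Rana),(Streptococcus,((((Alnus,Xenopus),Saimiri),Pinus),Brassica))),(((Prionailurus,Camponotus),(Pseudotsuga,(Salamandra,Triturus))),(Vespa,Yersinia))).
That clade contains 15 terminal taxa: Alnus, Brassica, Camponotus, Lutra, Pinus, Prionailurus, Pseudotsuga, Rana, Saimiri, Salamandra, Streptococcus, Triturus, Vespa, Xenopus, Yersinia.

15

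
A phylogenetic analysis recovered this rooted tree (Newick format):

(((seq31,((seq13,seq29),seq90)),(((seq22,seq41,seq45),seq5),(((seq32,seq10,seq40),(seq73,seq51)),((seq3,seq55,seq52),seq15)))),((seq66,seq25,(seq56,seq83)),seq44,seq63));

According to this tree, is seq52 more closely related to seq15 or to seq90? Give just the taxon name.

The MRCA of seq52 and seq15 subtends ((seq3,seq55,seq52),seq15) (4 taxa).
The MRCA of seq52 and seq90 subtends ((seq31,((seq13,seq29),seq90)),(((seq22,seq41,seq45),seq5),(((seq32,seq10,seq40),(seq73,seq51)),((seq3,seq55,seq52),seq15)))) (17 taxa).
The first is nested inside the second, so seq52 shares a more recent common ancestor with seq15.

seq15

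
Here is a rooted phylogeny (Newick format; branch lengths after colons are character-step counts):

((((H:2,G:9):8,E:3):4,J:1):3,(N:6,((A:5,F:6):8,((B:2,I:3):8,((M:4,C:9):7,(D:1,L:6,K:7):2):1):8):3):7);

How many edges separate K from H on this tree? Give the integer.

10

The MRCA of K and H is the root of the tree.
From K up to that node: 6 branches. From H up to the same node: 4 branches. Total: 6 + 4 = 10.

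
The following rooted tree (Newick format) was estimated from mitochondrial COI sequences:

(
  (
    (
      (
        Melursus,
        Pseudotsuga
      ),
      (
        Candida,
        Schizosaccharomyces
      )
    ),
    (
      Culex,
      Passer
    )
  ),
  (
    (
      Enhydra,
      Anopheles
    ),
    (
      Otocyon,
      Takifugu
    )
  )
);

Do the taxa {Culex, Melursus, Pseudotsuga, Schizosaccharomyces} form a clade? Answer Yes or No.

The MRCA of the listed taxa subtends (((Melursus,Pseudotsuga),(Candida,Schizosaccharomyces)),(Culex,Passer)).
That clade also contains Candida, Passer, which are not in the proposed group, so the group is not monophyletic.

No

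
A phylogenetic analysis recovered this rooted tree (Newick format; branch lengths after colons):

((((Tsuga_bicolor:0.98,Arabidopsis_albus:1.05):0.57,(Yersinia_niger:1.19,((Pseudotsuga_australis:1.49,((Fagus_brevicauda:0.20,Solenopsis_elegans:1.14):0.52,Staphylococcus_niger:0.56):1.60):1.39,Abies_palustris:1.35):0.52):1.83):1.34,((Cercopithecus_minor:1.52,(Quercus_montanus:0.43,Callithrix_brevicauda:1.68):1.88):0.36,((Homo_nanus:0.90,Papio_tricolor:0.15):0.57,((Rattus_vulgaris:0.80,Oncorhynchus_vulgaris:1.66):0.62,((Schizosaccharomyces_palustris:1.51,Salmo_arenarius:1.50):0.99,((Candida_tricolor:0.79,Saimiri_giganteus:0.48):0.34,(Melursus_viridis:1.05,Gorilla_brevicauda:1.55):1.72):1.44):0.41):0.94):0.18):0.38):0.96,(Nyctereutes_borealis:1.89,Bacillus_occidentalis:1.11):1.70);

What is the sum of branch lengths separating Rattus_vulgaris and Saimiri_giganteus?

4.09

The path runs Rattus_vulgaris → … → MRCA → … → Saimiri_giganteus; the MRCA is the node subtending ((Rattus_vulgaris,Oncorhynchus_vulgaris),((Schizosaccharomyces_palustris,Salmo_arenarius),((Candida_tricolor,Saimiri_giganteus),(Melursus_viridis,Gorilla_brevicauda)))).
Branch lengths along that path: 0.80 + 0.62 + 0.41 + 1.44 + 0.34 + 0.48 = 4.09.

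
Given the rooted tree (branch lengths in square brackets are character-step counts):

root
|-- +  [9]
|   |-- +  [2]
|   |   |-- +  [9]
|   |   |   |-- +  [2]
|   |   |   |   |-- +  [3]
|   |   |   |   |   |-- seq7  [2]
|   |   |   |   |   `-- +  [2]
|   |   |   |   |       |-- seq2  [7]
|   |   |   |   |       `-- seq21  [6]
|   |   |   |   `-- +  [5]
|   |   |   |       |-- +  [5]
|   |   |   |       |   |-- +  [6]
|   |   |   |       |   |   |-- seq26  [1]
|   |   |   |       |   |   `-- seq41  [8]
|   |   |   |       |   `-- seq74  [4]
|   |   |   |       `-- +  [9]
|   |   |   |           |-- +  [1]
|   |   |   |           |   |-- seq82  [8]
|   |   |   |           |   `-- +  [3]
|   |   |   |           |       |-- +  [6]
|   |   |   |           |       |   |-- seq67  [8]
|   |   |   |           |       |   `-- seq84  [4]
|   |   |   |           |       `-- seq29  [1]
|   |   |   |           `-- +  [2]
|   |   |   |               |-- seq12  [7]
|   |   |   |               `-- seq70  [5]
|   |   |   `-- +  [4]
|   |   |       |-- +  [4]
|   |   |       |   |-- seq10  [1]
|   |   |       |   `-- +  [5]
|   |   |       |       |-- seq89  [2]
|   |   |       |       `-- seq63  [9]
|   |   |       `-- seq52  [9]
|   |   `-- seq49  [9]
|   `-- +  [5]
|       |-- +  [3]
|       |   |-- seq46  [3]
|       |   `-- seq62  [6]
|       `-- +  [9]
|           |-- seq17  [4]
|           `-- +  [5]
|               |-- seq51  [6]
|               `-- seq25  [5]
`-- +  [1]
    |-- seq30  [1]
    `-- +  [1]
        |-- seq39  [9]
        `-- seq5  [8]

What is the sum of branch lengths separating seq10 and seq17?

The path runs seq10 → … → MRCA → … → seq17; the MRCA is the node subtending (((((seq7,(seq2,seq21)),(((seq26,seq41),seq74),((seq82,((seq67,seq84),seq29)),(seq12,seq70)))),((seq10,(seq89,seq63)),seq52)),seq49),((seq46,seq62),(seq17,(seq51,seq25)))).
Branch lengths along that path: 1 + 4 + 4 + 9 + 2 + 5 + 9 + 4 = 38.

38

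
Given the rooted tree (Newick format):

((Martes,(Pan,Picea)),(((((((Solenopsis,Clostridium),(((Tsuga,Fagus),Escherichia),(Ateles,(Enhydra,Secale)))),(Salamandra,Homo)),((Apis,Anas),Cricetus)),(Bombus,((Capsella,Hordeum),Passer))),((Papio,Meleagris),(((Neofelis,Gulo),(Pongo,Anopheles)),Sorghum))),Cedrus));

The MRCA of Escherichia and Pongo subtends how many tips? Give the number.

The MRCA of Escherichia and Pongo is the node subtending ((((((Solenopsis,Clostridium),(((Tsuga,Fagus),Escherichia),(Ateles,(Enhydra,Secale)))),(Salamandra,Homo)),((Apis,Anas),Cricetus)),(Bombus,((Capsella,Hordeum),Passer))),((Papio,Meleagris),(((Neofelis,Gulo),(Pongo,Anopheles)),Sorghum))).
That clade contains 24 terminal taxa: Anas, Anopheles, Apis, Ateles, Bombus, Capsella, Clostridium, Cricetus, Enhydra, Escherichia, Fagus, Gulo, Homo, Hordeum, Meleagris, Neofelis, Papio, Passer, Pongo, Salamandra, Secale, Solenopsis, Sorghum, Tsuga.

24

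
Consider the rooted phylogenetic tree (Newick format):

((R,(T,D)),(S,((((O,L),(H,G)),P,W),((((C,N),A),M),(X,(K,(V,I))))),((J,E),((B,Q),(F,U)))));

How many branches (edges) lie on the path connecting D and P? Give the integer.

The MRCA of D and P is the root of the tree.
From D up to that node: 3 branches. From P up to the same node: 4 branches. Total: 3 + 4 = 7.

7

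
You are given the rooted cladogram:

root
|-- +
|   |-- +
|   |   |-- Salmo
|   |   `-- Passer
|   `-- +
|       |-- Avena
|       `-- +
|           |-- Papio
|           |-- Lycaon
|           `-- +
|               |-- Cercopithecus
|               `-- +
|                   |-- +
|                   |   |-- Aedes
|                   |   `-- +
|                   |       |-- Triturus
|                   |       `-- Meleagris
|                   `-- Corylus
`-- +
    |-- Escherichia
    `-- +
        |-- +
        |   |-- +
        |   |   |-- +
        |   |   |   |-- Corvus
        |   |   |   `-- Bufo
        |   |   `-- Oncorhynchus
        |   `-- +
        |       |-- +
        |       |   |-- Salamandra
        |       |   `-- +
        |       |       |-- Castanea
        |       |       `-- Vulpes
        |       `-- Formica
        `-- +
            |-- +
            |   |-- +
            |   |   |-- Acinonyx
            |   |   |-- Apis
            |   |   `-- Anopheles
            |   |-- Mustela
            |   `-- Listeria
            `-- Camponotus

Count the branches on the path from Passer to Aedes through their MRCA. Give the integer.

8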